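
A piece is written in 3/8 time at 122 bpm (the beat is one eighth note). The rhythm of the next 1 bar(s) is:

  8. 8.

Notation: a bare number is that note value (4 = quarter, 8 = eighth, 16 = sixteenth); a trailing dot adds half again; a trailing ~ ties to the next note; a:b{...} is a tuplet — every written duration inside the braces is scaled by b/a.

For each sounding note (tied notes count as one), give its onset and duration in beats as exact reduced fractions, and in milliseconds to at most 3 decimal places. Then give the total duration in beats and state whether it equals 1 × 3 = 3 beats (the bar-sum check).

1) 0.0ms=0b +737.705ms=3/2b
2) 737.705ms=3/2b +737.705ms=3/2b
Σ=3b of 3 (122bpm 3/8) — PASS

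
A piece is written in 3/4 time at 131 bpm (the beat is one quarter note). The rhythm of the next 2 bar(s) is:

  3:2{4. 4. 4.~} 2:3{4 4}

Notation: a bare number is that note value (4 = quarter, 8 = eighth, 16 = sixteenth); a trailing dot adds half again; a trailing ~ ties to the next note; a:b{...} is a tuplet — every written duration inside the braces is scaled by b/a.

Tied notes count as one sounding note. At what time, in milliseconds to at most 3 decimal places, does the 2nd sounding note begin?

1. 0.0ms @ 0 + 458.015ms (1)
2. 458.015ms @ 1 + 458.015ms (1)
3. 916.031ms @ 2 + 1145.038ms (5/2)
4. 2061.069ms @ 9/2 + 687.023ms (3/2)

note 2 onset = 1b = 458.015ms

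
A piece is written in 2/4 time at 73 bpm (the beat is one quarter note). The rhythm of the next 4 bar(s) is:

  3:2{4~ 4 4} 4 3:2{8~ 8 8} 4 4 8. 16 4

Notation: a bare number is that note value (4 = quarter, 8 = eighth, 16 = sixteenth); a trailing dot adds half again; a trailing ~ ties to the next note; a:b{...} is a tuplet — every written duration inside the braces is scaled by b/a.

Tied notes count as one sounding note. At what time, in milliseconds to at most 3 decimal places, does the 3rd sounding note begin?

note 3 onset = 2b = 1643.836ms

1. 0.0ms @ 0 + 1095.89ms (4/3)
2. 1095.89ms @ 4/3 + 547.945ms (2/3)
3. 1643.836ms @ 2 + 821.918ms (1)
4. 2465.753ms @ 3 + 547.945ms (2/3)
5. 3013.699ms @ 11/3 + 273.973ms (1/3)
6. 3287.671ms @ 4 + 821.918ms (1)
7. 4109.589ms @ 5 + 821.918ms (1)
8. 4931.507ms @ 6 + 616.438ms (3/4)
9. 5547.945ms @ 27/4 + 205.479ms (1/4)
10. 5753.425ms @ 7 + 821.918ms (1)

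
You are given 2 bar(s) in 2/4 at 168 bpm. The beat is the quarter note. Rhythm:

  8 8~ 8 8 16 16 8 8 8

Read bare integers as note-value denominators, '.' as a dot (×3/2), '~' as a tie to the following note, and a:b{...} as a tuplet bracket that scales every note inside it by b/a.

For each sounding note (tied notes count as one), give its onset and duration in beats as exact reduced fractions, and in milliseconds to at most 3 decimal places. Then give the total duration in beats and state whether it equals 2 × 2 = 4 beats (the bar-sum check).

1) 0.0ms=0b +178.571ms=1/2b
2) 178.571ms=1/2b +357.143ms=1b
3) 535.714ms=3/2b +178.571ms=1/2b
4) 714.286ms=2b +89.286ms=1/4b
5) 803.571ms=9/4b +89.286ms=1/4b
6) 892.857ms=5/2b +178.571ms=1/2b
7) 1071.429ms=3b +178.571ms=1/2b
8) 1250.0ms=7/2b +178.571ms=1/2b
Σ=4b of 4 (168bpm 2/4) — PASS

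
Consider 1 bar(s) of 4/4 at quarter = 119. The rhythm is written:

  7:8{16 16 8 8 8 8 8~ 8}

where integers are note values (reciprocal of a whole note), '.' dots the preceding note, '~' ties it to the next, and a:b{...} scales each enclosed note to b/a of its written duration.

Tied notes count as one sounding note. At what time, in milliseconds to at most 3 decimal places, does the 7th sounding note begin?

note 7 onset = 20/7b = 1440.576ms

1. 0.0ms @ 0 + 144.058ms (2/7)
2. 144.058ms @ 2/7 + 144.058ms (2/7)
3. 288.115ms @ 4/7 + 288.115ms (4/7)
4. 576.23ms @ 8/7 + 288.115ms (4/7)
5. 864.346ms @ 12/7 + 288.115ms (4/7)
6. 1152.461ms @ 16/7 + 288.115ms (4/7)
7. 1440.576ms @ 20/7 + 576.23ms (8/7)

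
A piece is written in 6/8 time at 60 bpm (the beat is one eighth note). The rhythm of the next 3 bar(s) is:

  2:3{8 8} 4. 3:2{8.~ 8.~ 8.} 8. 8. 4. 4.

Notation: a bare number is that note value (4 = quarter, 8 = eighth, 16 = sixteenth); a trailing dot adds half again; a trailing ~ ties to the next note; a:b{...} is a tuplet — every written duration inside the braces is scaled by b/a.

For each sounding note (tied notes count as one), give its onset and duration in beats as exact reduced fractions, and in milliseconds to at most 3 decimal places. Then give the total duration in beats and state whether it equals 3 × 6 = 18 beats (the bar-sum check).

1) 0.0ms=0b +1500.0ms=3/2b
2) 1500.0ms=3/2b +1500.0ms=3/2b
3) 3000.0ms=3b +3000.0ms=3b
4) 6000.0ms=6b +3000.0ms=3b
5) 9000.0ms=9b +1500.0ms=3/2b
6) 10500.0ms=21/2b +1500.0ms=3/2b
7) 12000.0ms=12b +3000.0ms=3b
8) 15000.0ms=15b +3000.0ms=3b
Σ=18b of 18 (60bpm 6/8) — PASS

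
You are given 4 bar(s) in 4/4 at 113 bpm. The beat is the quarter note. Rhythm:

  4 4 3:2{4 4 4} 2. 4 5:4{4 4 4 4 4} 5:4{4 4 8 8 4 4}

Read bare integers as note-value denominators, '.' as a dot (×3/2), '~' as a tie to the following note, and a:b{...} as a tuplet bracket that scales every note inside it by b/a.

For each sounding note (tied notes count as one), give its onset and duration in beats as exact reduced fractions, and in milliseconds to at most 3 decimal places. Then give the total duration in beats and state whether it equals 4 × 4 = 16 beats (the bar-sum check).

1) 0.0ms=0b +530.973ms=1b
2) 530.973ms=1b +530.973ms=1b
3) 1061.947ms=2b +353.982ms=2/3b
4) 1415.929ms=8/3b +353.982ms=2/3b
5) 1769.912ms=10/3b +353.982ms=2/3b
6) 2123.894ms=4b +1592.92ms=3b
7) 3716.814ms=7b +530.973ms=1b
8) 4247.788ms=8b +424.779ms=4/5b
9) 4672.566ms=44/5b +424.779ms=4/5b
10) 5097.345ms=48/5b +424.779ms=4/5b
11) 5522.124ms=52/5b +424.779ms=4/5b
12) 5946.903ms=56/5b +424.779ms=4/5b
13) 6371.681ms=12b +424.779ms=4/5b
14) 6796.46ms=64/5b +424.779ms=4/5b
15) 7221.239ms=68/5b +212.389ms=2/5b
16) 7433.628ms=14b +212.389ms=2/5b
17) 7646.018ms=72/5b +424.779ms=4/5b
18) 8070.796ms=76/5b +424.779ms=4/5b
Σ=16b of 16 (113bpm 4/4) — PASS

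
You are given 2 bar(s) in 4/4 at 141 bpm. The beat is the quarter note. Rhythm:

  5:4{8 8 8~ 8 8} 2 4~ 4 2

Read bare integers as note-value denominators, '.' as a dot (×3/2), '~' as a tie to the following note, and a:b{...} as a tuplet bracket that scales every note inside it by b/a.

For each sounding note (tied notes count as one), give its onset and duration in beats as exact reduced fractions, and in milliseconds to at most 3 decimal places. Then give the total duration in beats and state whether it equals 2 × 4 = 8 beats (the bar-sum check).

1) 0.0ms=0b +170.213ms=2/5b
2) 170.213ms=2/5b +170.213ms=2/5b
3) 340.426ms=4/5b +340.426ms=4/5b
4) 680.851ms=8/5b +170.213ms=2/5b
5) 851.064ms=2b +851.064ms=2b
6) 1702.128ms=4b +851.064ms=2b
7) 2553.191ms=6b +851.064ms=2b
Σ=8b of 8 (141bpm 4/4) — PASS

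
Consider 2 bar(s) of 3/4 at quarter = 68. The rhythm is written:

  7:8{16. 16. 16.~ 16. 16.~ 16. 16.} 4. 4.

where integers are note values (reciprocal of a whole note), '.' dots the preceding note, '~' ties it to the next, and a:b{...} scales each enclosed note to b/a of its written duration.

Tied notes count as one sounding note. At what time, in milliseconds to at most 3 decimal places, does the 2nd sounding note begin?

note 2 onset = 3/7b = 378.151ms

1. 0.0ms @ 0 + 378.151ms (3/7)
2. 378.151ms @ 3/7 + 378.151ms (3/7)
3. 756.303ms @ 6/7 + 756.303ms (6/7)
4. 1512.605ms @ 12/7 + 756.303ms (6/7)
5. 2268.908ms @ 18/7 + 378.151ms (3/7)
6. 2647.059ms @ 3 + 1323.529ms (3/2)
7. 3970.588ms @ 9/2 + 1323.529ms (3/2)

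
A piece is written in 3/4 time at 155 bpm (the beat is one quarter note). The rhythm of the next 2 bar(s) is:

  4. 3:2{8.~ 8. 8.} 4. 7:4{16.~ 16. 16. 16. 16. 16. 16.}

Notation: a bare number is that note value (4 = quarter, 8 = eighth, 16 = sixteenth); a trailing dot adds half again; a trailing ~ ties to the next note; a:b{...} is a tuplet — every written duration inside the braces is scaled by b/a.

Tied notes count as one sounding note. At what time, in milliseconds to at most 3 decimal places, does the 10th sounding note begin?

note 10 onset = 81/14b = 2239.631ms

1. 0.0ms @ 0 + 580.645ms (3/2)
2. 580.645ms @ 3/2 + 387.097ms (1)
3. 967.742ms @ 5/2 + 193.548ms (1/2)
4. 1161.29ms @ 3 + 580.645ms (3/2)
5. 1741.935ms @ 9/2 + 165.899ms (3/7)
6. 1907.834ms @ 69/14 + 82.949ms (3/14)
7. 1990.783ms @ 36/7 + 82.949ms (3/14)
8. 2073.733ms @ 75/14 + 82.949ms (3/14)
9. 2156.682ms @ 39/7 + 82.949ms (3/14)
10. 2239.631ms @ 81/14 + 82.949ms (3/14)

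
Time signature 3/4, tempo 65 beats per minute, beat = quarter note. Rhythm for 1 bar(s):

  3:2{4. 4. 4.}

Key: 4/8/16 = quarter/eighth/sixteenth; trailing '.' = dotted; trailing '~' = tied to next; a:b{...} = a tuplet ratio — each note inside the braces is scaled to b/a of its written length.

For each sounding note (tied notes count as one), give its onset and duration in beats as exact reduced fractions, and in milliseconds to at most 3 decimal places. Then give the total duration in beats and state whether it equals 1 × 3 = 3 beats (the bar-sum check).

1) 0.0ms=0b +923.077ms=1b
2) 923.077ms=1b +923.077ms=1b
3) 1846.154ms=2b +923.077ms=1b
Σ=3b of 3 (65bpm 3/4) — PASS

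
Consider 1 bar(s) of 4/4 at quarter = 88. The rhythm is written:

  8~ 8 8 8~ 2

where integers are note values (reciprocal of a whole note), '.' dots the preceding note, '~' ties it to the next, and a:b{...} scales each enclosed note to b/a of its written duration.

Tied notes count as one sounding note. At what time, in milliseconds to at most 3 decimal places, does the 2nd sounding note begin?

1. 0.0ms @ 0 + 681.818ms (1)
2. 681.818ms @ 1 + 340.909ms (1/2)
3. 1022.727ms @ 3/2 + 1704.545ms (5/2)

note 2 onset = 1b = 681.818ms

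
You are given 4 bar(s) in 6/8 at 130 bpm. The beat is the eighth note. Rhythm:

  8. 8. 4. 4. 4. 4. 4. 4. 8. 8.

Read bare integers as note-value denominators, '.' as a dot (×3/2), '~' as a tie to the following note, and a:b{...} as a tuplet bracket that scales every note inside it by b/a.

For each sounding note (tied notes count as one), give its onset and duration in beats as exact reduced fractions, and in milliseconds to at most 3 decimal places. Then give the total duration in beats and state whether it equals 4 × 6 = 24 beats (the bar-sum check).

1) 0.0ms=0b +692.308ms=3/2b
2) 692.308ms=3/2b +692.308ms=3/2b
3) 1384.615ms=3b +1384.615ms=3b
4) 2769.231ms=6b +1384.615ms=3b
5) 4153.846ms=9b +1384.615ms=3b
6) 5538.462ms=12b +1384.615ms=3b
7) 6923.077ms=15b +1384.615ms=3b
8) 8307.692ms=18b +1384.615ms=3b
9) 9692.308ms=21b +692.308ms=3/2b
10) 10384.615ms=45/2b +692.308ms=3/2b
Σ=24b of 24 (130bpm 6/8) — PASS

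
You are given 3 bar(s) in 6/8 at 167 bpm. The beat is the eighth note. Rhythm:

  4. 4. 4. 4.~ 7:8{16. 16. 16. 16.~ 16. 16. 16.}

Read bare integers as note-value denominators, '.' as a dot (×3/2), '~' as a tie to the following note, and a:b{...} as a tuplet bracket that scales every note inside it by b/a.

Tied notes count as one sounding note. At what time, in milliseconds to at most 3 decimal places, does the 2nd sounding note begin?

note 2 onset = 3b = 1077.844ms

1. 0.0ms @ 0 + 1077.844ms (3)
2. 1077.844ms @ 3 + 1077.844ms (3)
3. 2155.689ms @ 6 + 1077.844ms (3)
4. 3233.533ms @ 9 + 1385.8ms (27/7)
5. 4619.333ms @ 90/7 + 307.956ms (6/7)
6. 4927.288ms @ 96/7 + 307.956ms (6/7)
7. 5235.244ms @ 102/7 + 615.911ms (12/7)
8. 5851.155ms @ 114/7 + 307.956ms (6/7)
9. 6159.11ms @ 120/7 + 307.956ms (6/7)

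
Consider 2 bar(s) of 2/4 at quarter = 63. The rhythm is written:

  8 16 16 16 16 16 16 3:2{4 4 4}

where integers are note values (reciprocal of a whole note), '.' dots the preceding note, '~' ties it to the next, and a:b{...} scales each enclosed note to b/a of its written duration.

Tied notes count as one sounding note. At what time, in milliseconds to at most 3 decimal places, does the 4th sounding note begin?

1. 0.0ms @ 0 + 476.19ms (1/2)
2. 476.19ms @ 1/2 + 238.095ms (1/4)
3. 714.286ms @ 3/4 + 238.095ms (1/4)
4. 952.381ms @ 1 + 238.095ms (1/4)
5. 1190.476ms @ 5/4 + 238.095ms (1/4)
6. 1428.571ms @ 3/2 + 238.095ms (1/4)
7. 1666.667ms @ 7/4 + 238.095ms (1/4)
8. 1904.762ms @ 2 + 634.921ms (2/3)
9. 2539.683ms @ 8/3 + 634.921ms (2/3)
10. 3174.603ms @ 10/3 + 634.921ms (2/3)

note 4 onset = 1b = 952.381ms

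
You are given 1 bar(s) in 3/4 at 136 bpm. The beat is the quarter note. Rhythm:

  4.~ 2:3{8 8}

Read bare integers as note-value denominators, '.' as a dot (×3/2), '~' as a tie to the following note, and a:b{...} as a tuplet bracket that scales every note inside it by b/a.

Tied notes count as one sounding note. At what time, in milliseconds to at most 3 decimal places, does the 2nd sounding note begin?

1. 0.0ms @ 0 + 992.647ms (9/4)
2. 992.647ms @ 9/4 + 330.882ms (3/4)

note 2 onset = 9/4b = 992.647ms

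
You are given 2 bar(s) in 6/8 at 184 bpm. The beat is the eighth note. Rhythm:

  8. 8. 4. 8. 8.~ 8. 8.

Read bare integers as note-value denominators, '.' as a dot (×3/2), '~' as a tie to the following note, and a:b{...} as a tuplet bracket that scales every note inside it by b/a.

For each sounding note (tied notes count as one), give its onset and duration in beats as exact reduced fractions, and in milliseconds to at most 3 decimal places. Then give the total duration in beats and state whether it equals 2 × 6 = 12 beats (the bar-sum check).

1) 0.0ms=0b +489.13ms=3/2b
2) 489.13ms=3/2b +489.13ms=3/2b
3) 978.261ms=3b +978.261ms=3b
4) 1956.522ms=6b +489.13ms=3/2b
5) 2445.652ms=15/2b +978.261ms=3b
6) 3423.913ms=21/2b +489.13ms=3/2b
Σ=12b of 12 (184bpm 6/8) — PASS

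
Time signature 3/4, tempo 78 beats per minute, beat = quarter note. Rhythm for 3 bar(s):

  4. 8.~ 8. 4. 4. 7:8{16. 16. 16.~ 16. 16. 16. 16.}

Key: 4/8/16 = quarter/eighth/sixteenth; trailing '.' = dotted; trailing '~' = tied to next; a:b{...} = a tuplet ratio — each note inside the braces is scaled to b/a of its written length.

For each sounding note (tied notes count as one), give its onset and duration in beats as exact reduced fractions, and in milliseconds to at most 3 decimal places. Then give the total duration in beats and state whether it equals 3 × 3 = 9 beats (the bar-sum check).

1) 0.0ms=0b +1153.846ms=3/2b
2) 1153.846ms=3/2b +1153.846ms=3/2b
3) 2307.692ms=3b +1153.846ms=3/2b
4) 3461.538ms=9/2b +1153.846ms=3/2b
5) 4615.385ms=6b +329.67ms=3/7b
6) 4945.055ms=45/7b +329.67ms=3/7b
7) 5274.725ms=48/7b +659.341ms=6/7b
8) 5934.066ms=54/7b +329.67ms=3/7b
9) 6263.736ms=57/7b +329.67ms=3/7b
10) 6593.407ms=60/7b +329.67ms=3/7b
Σ=9b of 9 (78bpm 3/4) — PASS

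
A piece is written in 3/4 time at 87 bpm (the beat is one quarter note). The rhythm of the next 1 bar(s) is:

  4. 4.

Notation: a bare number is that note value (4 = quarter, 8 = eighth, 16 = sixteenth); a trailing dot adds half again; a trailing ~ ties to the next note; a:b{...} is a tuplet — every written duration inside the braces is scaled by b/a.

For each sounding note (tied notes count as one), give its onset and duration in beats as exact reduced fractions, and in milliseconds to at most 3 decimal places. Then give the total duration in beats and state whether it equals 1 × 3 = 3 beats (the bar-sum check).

1) 0.0ms=0b +1034.483ms=3/2b
2) 1034.483ms=3/2b +1034.483ms=3/2b
Σ=3b of 3 (87bpm 3/4) — PASS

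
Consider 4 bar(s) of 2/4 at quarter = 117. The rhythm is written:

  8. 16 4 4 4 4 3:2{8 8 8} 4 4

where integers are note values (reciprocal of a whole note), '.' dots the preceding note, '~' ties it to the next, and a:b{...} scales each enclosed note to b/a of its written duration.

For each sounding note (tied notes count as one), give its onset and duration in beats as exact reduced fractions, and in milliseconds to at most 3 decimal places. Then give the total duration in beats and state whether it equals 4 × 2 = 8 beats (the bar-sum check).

1) 0.0ms=0b +384.615ms=3/4b
2) 384.615ms=3/4b +128.205ms=1/4b
3) 512.821ms=1b +512.821ms=1b
4) 1025.641ms=2b +512.821ms=1b
5) 1538.462ms=3b +512.821ms=1b
6) 2051.282ms=4b +512.821ms=1b
7) 2564.103ms=5b +170.94ms=1/3b
8) 2735.043ms=16/3b +170.94ms=1/3b
9) 2905.983ms=17/3b +170.94ms=1/3b
10) 3076.923ms=6b +512.821ms=1b
11) 3589.744ms=7b +512.821ms=1b
Σ=8b of 8 (117bpm 2/4) — PASS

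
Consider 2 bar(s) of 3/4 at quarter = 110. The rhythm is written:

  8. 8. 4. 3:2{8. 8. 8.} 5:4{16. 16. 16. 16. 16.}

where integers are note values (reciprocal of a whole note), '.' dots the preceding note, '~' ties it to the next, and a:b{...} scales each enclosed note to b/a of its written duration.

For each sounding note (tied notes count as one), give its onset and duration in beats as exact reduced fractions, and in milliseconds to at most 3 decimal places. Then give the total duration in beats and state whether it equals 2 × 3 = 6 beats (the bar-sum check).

1) 0.0ms=0b +409.091ms=3/4b
2) 409.091ms=3/4b +409.091ms=3/4b
3) 818.182ms=3/2b +818.182ms=3/2b
4) 1636.364ms=3b +272.727ms=1/2b
5) 1909.091ms=7/2b +272.727ms=1/2b
6) 2181.818ms=4b +272.727ms=1/2b
7) 2454.545ms=9/2b +163.636ms=3/10b
8) 2618.182ms=24/5b +163.636ms=3/10b
9) 2781.818ms=51/10b +163.636ms=3/10b
10) 2945.455ms=27/5b +163.636ms=3/10b
11) 3109.091ms=57/10b +163.636ms=3/10b
Σ=6b of 6 (110bpm 3/4) — PASS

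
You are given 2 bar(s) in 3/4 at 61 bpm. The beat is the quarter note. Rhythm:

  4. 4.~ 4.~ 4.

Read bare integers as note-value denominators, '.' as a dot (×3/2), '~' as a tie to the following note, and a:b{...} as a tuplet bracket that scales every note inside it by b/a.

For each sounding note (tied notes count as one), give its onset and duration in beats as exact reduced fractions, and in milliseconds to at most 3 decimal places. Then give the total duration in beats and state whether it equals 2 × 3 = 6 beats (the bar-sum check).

1) 0.0ms=0b +1475.41ms=3/2b
2) 1475.41ms=3/2b +4426.23ms=9/2b
Σ=6b of 6 (61bpm 3/4) — PASS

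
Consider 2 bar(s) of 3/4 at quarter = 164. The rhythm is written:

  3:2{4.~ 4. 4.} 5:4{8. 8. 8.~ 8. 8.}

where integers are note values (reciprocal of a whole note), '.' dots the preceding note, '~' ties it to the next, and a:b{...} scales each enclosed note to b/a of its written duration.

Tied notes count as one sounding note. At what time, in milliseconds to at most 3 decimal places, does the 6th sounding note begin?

1. 0.0ms @ 0 + 731.707ms (2)
2. 731.707ms @ 2 + 365.854ms (1)
3. 1097.561ms @ 3 + 219.512ms (3/5)
4. 1317.073ms @ 18/5 + 219.512ms (3/5)
5. 1536.585ms @ 21/5 + 439.024ms (6/5)
6. 1975.61ms @ 27/5 + 219.512ms (3/5)

note 6 onset = 27/5b = 1975.61ms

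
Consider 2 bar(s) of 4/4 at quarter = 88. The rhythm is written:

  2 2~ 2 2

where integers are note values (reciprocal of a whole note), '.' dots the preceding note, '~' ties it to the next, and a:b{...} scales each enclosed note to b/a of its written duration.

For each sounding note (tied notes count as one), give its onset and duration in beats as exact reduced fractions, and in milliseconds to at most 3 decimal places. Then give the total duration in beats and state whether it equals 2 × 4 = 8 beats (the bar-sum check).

1) 0.0ms=0b +1363.636ms=2b
2) 1363.636ms=2b +2727.273ms=4b
3) 4090.909ms=6b +1363.636ms=2b
Σ=8b of 8 (88bpm 4/4) — PASS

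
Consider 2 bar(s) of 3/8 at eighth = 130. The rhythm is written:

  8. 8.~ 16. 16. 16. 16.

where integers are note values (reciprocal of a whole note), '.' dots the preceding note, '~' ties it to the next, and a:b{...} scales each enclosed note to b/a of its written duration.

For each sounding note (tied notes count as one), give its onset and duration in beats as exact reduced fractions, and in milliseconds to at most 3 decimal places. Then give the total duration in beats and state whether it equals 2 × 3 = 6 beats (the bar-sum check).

1) 0.0ms=0b +692.308ms=3/2b
2) 692.308ms=3/2b +1038.462ms=9/4b
3) 1730.769ms=15/4b +346.154ms=3/4b
4) 2076.923ms=9/2b +346.154ms=3/4b
5) 2423.077ms=21/4b +346.154ms=3/4b
Σ=6b of 6 (130bpm 3/8) — PASS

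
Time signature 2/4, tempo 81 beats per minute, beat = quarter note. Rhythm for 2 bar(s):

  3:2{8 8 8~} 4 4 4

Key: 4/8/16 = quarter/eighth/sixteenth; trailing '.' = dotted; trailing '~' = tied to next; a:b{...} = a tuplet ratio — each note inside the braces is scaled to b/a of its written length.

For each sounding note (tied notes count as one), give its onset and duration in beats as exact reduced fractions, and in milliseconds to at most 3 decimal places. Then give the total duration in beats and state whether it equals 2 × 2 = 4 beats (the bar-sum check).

1) 0.0ms=0b +246.914ms=1/3b
2) 246.914ms=1/3b +246.914ms=1/3b
3) 493.827ms=2/3b +987.654ms=4/3b
4) 1481.481ms=2b +740.741ms=1b
5) 2222.222ms=3b +740.741ms=1b
Σ=4b of 4 (81bpm 2/4) — PASS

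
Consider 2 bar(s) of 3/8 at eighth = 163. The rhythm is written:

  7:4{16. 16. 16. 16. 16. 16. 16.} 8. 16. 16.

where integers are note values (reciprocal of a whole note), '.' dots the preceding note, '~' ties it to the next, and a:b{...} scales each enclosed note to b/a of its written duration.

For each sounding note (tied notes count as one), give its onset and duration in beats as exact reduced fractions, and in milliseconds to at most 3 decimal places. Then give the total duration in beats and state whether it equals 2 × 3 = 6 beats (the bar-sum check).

1) 0.0ms=0b +157.756ms=3/7b
2) 157.756ms=3/7b +157.756ms=3/7b
3) 315.513ms=6/7b +157.756ms=3/7b
4) 473.269ms=9/7b +157.756ms=3/7b
5) 631.025ms=12/7b +157.756ms=3/7b
6) 788.782ms=15/7b +157.756ms=3/7b
7) 946.538ms=18/7b +157.756ms=3/7b
8) 1104.294ms=3b +552.147ms=3/2b
9) 1656.442ms=9/2b +276.074ms=3/4b
10) 1932.515ms=21/4b +276.074ms=3/4b
Σ=6b of 6 (163bpm 3/8) — PASS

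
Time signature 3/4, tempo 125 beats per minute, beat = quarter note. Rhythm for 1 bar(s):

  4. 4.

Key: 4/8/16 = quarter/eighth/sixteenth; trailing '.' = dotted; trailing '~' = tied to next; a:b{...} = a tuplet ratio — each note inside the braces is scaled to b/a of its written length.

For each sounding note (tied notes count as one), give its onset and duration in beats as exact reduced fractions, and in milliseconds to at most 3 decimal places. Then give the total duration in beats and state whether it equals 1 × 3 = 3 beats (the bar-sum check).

1) 0.0ms=0b +720.0ms=3/2b
2) 720.0ms=3/2b +720.0ms=3/2b
Σ=3b of 3 (125bpm 3/4) — PASS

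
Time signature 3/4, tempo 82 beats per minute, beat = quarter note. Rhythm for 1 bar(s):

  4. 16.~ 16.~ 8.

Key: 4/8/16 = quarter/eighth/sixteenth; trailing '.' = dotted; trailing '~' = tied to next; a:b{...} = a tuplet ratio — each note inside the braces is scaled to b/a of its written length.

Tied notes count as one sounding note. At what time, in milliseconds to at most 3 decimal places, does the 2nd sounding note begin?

note 2 onset = 3/2b = 1097.561ms

1. 0.0ms @ 0 + 1097.561ms (3/2)
2. 1097.561ms @ 3/2 + 1097.561ms (3/2)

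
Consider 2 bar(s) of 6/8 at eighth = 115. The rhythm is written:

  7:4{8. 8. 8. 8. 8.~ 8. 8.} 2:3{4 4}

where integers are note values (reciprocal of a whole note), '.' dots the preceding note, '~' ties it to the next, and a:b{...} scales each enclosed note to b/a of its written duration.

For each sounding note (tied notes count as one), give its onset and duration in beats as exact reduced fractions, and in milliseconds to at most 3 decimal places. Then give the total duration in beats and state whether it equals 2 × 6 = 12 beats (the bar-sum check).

1) 0.0ms=0b +447.205ms=6/7b
2) 447.205ms=6/7b +447.205ms=6/7b
3) 894.41ms=12/7b +447.205ms=6/7b
4) 1341.615ms=18/7b +447.205ms=6/7b
5) 1788.82ms=24/7b +894.41ms=12/7b
6) 2683.23ms=36/7b +447.205ms=6/7b
7) 3130.435ms=6b +1565.217ms=3b
8) 4695.652ms=9b +1565.217ms=3b
Σ=12b of 12 (115bpm 6/8) — PASS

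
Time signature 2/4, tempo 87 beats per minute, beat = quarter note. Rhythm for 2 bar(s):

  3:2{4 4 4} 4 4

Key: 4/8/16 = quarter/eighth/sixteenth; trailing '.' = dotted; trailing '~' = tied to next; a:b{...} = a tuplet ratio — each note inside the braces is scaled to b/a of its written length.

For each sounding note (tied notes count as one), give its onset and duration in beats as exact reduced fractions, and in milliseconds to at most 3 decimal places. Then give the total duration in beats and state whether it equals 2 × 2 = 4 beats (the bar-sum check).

1) 0.0ms=0b +459.77ms=2/3b
2) 459.77ms=2/3b +459.77ms=2/3b
3) 919.54ms=4/3b +459.77ms=2/3b
4) 1379.31ms=2b +689.655ms=1b
5) 2068.966ms=3b +689.655ms=1b
Σ=4b of 4 (87bpm 2/4) — PASS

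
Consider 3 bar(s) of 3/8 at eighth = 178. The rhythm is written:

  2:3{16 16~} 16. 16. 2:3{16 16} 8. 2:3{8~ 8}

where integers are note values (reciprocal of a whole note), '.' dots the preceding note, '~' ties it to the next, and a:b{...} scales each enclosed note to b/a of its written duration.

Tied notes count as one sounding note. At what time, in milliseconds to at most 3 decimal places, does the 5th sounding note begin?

1. 0.0ms @ 0 + 252.809ms (3/4)
2. 252.809ms @ 3/4 + 505.618ms (3/2)
3. 758.427ms @ 9/4 + 252.809ms (3/4)
4. 1011.236ms @ 3 + 252.809ms (3/4)
5. 1264.045ms @ 15/4 + 252.809ms (3/4)
6. 1516.854ms @ 9/2 + 505.618ms (3/2)
7. 2022.472ms @ 6 + 1011.236ms (3)

note 5 onset = 15/4b = 1264.045ms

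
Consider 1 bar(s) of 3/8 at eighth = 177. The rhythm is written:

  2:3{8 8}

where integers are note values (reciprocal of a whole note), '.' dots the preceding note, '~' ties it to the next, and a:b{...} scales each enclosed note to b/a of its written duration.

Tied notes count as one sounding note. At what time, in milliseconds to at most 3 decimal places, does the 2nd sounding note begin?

1. 0.0ms @ 0 + 508.475ms (3/2)
2. 508.475ms @ 3/2 + 508.475ms (3/2)

note 2 onset = 3/2b = 508.475ms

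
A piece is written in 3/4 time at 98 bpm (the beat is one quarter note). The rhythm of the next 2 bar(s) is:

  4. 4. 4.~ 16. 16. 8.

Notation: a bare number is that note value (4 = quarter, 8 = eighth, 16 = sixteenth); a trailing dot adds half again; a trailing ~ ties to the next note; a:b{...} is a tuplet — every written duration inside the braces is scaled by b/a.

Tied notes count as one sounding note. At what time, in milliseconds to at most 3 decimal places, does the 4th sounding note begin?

1. 0.0ms @ 0 + 918.367ms (3/2)
2. 918.367ms @ 3/2 + 918.367ms (3/2)
3. 1836.735ms @ 3 + 1147.959ms (15/8)
4. 2984.694ms @ 39/8 + 229.592ms (3/8)
5. 3214.286ms @ 21/4 + 459.184ms (3/4)

note 4 onset = 39/8b = 2984.694ms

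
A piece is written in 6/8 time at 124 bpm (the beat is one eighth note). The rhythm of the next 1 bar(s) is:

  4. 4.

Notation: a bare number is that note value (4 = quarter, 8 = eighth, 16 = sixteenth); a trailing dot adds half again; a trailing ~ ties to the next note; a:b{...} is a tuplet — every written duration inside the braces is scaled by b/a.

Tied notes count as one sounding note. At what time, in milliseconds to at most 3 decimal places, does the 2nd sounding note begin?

note 2 onset = 3b = 1451.613ms

1. 0.0ms @ 0 + 1451.613ms (3)
2. 1451.613ms @ 3 + 1451.613ms (3)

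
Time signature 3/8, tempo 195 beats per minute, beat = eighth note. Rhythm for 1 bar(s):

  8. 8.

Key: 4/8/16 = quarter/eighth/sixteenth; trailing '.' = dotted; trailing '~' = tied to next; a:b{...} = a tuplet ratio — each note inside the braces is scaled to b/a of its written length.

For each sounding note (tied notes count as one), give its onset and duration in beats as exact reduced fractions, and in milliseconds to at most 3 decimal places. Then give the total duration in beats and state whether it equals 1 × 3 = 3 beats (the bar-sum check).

1) 0.0ms=0b +461.538ms=3/2b
2) 461.538ms=3/2b +461.538ms=3/2b
Σ=3b of 3 (195bpm 3/8) — PASS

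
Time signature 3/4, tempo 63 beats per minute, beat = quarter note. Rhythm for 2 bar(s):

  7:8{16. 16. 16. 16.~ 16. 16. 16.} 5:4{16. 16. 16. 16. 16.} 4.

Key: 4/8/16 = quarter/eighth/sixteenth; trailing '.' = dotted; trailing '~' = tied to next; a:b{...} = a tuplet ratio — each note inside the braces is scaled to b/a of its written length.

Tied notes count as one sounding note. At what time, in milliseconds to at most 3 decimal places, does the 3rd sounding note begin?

1. 0.0ms @ 0 + 408.163ms (3/7)
2. 408.163ms @ 3/7 + 408.163ms (3/7)
3. 816.327ms @ 6/7 + 408.163ms (3/7)
4. 1224.49ms @ 9/7 + 816.327ms (6/7)
5. 2040.816ms @ 15/7 + 408.163ms (3/7)
6. 2448.98ms @ 18/7 + 408.163ms (3/7)
7. 2857.143ms @ 3 + 285.714ms (3/10)
8. 3142.857ms @ 33/10 + 285.714ms (3/10)
9. 3428.571ms @ 18/5 + 285.714ms (3/10)
10. 3714.286ms @ 39/10 + 285.714ms (3/10)
11. 4000.0ms @ 21/5 + 285.714ms (3/10)
12. 4285.714ms @ 9/2 + 1428.571ms (3/2)

note 3 onset = 6/7b = 816.327ms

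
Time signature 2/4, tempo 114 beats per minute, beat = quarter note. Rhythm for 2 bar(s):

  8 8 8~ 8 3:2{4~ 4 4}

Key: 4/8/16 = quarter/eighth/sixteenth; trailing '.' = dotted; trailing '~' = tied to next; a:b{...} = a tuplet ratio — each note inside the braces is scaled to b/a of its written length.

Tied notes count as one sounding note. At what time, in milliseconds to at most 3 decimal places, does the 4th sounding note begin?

1. 0.0ms @ 0 + 263.158ms (1/2)
2. 263.158ms @ 1/2 + 263.158ms (1/2)
3. 526.316ms @ 1 + 526.316ms (1)
4. 1052.632ms @ 2 + 701.754ms (4/3)
5. 1754.386ms @ 10/3 + 350.877ms (2/3)

note 4 onset = 2b = 1052.632ms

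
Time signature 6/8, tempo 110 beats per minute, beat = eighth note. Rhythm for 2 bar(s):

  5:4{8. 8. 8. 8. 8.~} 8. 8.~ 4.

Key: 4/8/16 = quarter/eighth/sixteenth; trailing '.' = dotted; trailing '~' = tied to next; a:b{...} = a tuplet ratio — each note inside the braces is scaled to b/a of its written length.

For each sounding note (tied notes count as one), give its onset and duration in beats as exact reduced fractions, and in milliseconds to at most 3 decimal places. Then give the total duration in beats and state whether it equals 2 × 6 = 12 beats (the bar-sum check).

1) 0.0ms=0b +654.545ms=6/5b
2) 654.545ms=6/5b +654.545ms=6/5b
3) 1309.091ms=12/5b +654.545ms=6/5b
4) 1963.636ms=18/5b +654.545ms=6/5b
5) 2618.182ms=24/5b +1472.727ms=27/10b
6) 4090.909ms=15/2b +2454.545ms=9/2b
Σ=12b of 12 (110bpm 6/8) — PASS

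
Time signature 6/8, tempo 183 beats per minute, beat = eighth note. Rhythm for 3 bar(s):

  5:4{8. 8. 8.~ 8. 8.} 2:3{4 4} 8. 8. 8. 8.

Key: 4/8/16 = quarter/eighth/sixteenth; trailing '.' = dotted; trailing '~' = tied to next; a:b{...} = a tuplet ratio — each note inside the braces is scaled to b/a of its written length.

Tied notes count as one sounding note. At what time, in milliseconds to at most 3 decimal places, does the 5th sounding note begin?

note 5 onset = 6b = 1967.213ms

1. 0.0ms @ 0 + 393.443ms (6/5)
2. 393.443ms @ 6/5 + 393.443ms (6/5)
3. 786.885ms @ 12/5 + 786.885ms (12/5)
4. 1573.77ms @ 24/5 + 393.443ms (6/5)
5. 1967.213ms @ 6 + 983.607ms (3)
6. 2950.82ms @ 9 + 983.607ms (3)
7. 3934.426ms @ 12 + 491.803ms (3/2)
8. 4426.23ms @ 27/2 + 491.803ms (3/2)
9. 4918.033ms @ 15 + 491.803ms (3/2)
10. 5409.836ms @ 33/2 + 491.803ms (3/2)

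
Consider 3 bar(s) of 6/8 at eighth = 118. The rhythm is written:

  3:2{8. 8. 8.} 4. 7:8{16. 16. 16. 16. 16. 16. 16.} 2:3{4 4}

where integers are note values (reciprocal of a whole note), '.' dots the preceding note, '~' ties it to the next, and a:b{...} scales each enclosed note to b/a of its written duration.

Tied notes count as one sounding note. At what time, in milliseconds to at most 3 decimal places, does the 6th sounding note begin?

1. 0.0ms @ 0 + 508.475ms (1)
2. 508.475ms @ 1 + 508.475ms (1)
3. 1016.949ms @ 2 + 508.475ms (1)
4. 1525.424ms @ 3 + 1525.424ms (3)
5. 3050.847ms @ 6 + 435.835ms (6/7)
6. 3486.683ms @ 48/7 + 435.835ms (6/7)
7. 3922.518ms @ 54/7 + 435.835ms (6/7)
8. 4358.354ms @ 60/7 + 435.835ms (6/7)
9. 4794.189ms @ 66/7 + 435.835ms (6/7)
10. 5230.024ms @ 72/7 + 435.835ms (6/7)
11. 5665.86ms @ 78/7 + 435.835ms (6/7)
12. 6101.695ms @ 12 + 1525.424ms (3)
13. 7627.119ms @ 15 + 1525.424ms (3)

note 6 onset = 48/7b = 3486.683ms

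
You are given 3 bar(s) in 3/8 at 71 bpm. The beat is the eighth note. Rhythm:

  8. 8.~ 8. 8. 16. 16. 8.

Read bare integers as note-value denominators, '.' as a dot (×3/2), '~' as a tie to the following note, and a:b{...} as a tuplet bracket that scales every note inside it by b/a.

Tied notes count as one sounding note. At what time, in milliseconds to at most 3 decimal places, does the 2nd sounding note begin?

1. 0.0ms @ 0 + 1267.606ms (3/2)
2. 1267.606ms @ 3/2 + 2535.211ms (3)
3. 3802.817ms @ 9/2 + 1267.606ms (3/2)
4. 5070.423ms @ 6 + 633.803ms (3/4)
5. 5704.225ms @ 27/4 + 633.803ms (3/4)
6. 6338.028ms @ 15/2 + 1267.606ms (3/2)

note 2 onset = 3/2b = 1267.606ms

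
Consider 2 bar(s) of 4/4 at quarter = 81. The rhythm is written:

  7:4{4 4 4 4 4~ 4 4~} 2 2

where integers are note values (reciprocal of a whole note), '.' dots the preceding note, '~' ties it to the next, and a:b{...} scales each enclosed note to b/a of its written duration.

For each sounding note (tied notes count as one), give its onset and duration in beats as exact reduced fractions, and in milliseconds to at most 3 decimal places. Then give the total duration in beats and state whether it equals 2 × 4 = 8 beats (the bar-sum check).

1) 0.0ms=0b +423.28ms=4/7b
2) 423.28ms=4/7b +423.28ms=4/7b
3) 846.561ms=8/7b +423.28ms=4/7b
4) 1269.841ms=12/7b +423.28ms=4/7b
5) 1693.122ms=16/7b +846.561ms=8/7b
6) 2539.683ms=24/7b +1904.762ms=18/7b
7) 4444.444ms=6b +1481.481ms=2b
Σ=8b of 8 (81bpm 4/4) — PASS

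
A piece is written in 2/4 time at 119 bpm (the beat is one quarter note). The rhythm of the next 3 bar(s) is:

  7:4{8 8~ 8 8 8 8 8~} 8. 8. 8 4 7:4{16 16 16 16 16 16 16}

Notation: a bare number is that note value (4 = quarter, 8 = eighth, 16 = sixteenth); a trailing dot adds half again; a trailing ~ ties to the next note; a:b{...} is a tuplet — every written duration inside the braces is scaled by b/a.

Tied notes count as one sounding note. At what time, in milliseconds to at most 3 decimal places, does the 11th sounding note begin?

note 11 onset = 36/7b = 2593.037ms

1. 0.0ms @ 0 + 144.058ms (2/7)
2. 144.058ms @ 2/7 + 288.115ms (4/7)
3. 432.173ms @ 6/7 + 144.058ms (2/7)
4. 576.23ms @ 8/7 + 144.058ms (2/7)
5. 720.288ms @ 10/7 + 144.058ms (2/7)
6. 864.346ms @ 12/7 + 522.209ms (29/28)
7. 1386.555ms @ 11/4 + 378.151ms (3/4)
8. 1764.706ms @ 7/2 + 252.101ms (1/2)
9. 2016.807ms @ 4 + 504.202ms (1)
10. 2521.008ms @ 5 + 72.029ms (1/7)
11. 2593.037ms @ 36/7 + 72.029ms (1/7)
12. 2665.066ms @ 37/7 + 72.029ms (1/7)
13. 2737.095ms @ 38/7 + 72.029ms (1/7)
14. 2809.124ms @ 39/7 + 72.029ms (1/7)
15. 2881.152ms @ 40/7 + 72.029ms (1/7)
16. 2953.181ms @ 41/7 + 72.029ms (1/7)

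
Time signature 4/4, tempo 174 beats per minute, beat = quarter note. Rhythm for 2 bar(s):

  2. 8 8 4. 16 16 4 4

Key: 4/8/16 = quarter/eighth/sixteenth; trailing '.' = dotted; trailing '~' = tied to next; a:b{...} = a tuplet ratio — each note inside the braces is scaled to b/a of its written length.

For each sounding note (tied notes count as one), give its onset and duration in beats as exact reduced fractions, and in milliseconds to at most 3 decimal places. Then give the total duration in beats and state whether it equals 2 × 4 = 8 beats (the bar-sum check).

1) 0.0ms=0b +1034.483ms=3b
2) 1034.483ms=3b +172.414ms=1/2b
3) 1206.897ms=7/2b +172.414ms=1/2b
4) 1379.31ms=4b +517.241ms=3/2b
5) 1896.552ms=11/2b +86.207ms=1/4b
6) 1982.759ms=23/4b +86.207ms=1/4b
7) 2068.966ms=6b +344.828ms=1b
8) 2413.793ms=7b +344.828ms=1b
Σ=8b of 8 (174bpm 4/4) — PASS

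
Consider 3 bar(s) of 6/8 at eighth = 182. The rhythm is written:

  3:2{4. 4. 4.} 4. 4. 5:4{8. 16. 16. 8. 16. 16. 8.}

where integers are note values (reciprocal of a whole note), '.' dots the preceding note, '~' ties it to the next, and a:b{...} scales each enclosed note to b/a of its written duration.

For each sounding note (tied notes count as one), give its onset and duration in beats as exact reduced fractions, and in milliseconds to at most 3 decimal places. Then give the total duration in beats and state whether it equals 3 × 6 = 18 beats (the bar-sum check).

1) 0.0ms=0b +659.341ms=2b
2) 659.341ms=2b +659.341ms=2b
3) 1318.681ms=4b +659.341ms=2b
4) 1978.022ms=6b +989.011ms=3b
5) 2967.033ms=9b +989.011ms=3b
6) 3956.044ms=12b +395.604ms=6/5b
7) 4351.648ms=66/5b +197.802ms=3/5b
8) 4549.451ms=69/5b +197.802ms=3/5b
9) 4747.253ms=72/5b +395.604ms=6/5b
10) 5142.857ms=78/5b +197.802ms=3/5b
11) 5340.659ms=81/5b +197.802ms=3/5b
12) 5538.462ms=84/5b +395.604ms=6/5b
Σ=18b of 18 (182bpm 6/8) — PASS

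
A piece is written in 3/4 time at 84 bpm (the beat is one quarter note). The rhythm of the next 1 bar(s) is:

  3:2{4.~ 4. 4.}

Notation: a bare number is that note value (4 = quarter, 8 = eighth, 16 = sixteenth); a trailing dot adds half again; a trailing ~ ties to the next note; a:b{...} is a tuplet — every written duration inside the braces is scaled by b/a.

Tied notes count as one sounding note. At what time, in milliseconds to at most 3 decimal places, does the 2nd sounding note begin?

note 2 onset = 2b = 1428.571ms

1. 0.0ms @ 0 + 1428.571ms (2)
2. 1428.571ms @ 2 + 714.286ms (1)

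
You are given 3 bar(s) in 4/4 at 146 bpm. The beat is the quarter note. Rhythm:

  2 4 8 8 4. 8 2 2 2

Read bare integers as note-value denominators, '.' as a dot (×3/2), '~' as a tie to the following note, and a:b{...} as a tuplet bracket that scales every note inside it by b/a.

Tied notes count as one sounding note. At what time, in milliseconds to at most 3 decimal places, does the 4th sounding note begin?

note 4 onset = 7/2b = 1438.356ms

1. 0.0ms @ 0 + 821.918ms (2)
2. 821.918ms @ 2 + 410.959ms (1)
3. 1232.877ms @ 3 + 205.479ms (1/2)
4. 1438.356ms @ 7/2 + 205.479ms (1/2)
5. 1643.836ms @ 4 + 616.438ms (3/2)
6. 2260.274ms @ 11/2 + 205.479ms (1/2)
7. 2465.753ms @ 6 + 821.918ms (2)
8. 3287.671ms @ 8 + 821.918ms (2)
9. 4109.589ms @ 10 + 821.918ms (2)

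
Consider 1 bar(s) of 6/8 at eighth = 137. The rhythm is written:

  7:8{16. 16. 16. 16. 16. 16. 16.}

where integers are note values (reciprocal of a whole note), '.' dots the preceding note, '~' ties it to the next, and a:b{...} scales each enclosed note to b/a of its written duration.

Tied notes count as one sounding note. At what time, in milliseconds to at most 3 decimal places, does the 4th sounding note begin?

1. 0.0ms @ 0 + 375.391ms (6/7)
2. 375.391ms @ 6/7 + 375.391ms (6/7)
3. 750.782ms @ 12/7 + 375.391ms (6/7)
4. 1126.173ms @ 18/7 + 375.391ms (6/7)
5. 1501.564ms @ 24/7 + 375.391ms (6/7)
6. 1876.955ms @ 30/7 + 375.391ms (6/7)
7. 2252.346ms @ 36/7 + 375.391ms (6/7)

note 4 onset = 18/7b = 1126.173ms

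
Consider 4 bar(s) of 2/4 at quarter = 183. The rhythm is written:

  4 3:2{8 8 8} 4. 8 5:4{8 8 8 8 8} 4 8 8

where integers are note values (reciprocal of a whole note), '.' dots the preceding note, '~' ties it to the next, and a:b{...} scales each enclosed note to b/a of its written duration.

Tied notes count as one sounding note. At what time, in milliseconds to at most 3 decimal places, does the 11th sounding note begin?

1. 0.0ms @ 0 + 327.869ms (1)
2. 327.869ms @ 1 + 109.29ms (1/3)
3. 437.158ms @ 4/3 + 109.29ms (1/3)
4. 546.448ms @ 5/3 + 109.29ms (1/3)
5. 655.738ms @ 2 + 491.803ms (3/2)
6. 1147.541ms @ 7/2 + 163.934ms (1/2)
7. 1311.475ms @ 4 + 131.148ms (2/5)
8. 1442.623ms @ 22/5 + 131.148ms (2/5)
9. 1573.77ms @ 24/5 + 131.148ms (2/5)
10. 1704.918ms @ 26/5 + 131.148ms (2/5)
11. 1836.066ms @ 28/5 + 131.148ms (2/5)
12. 1967.213ms @ 6 + 327.869ms (1)
13. 2295.082ms @ 7 + 163.934ms (1/2)
14. 2459.016ms @ 15/2 + 163.934ms (1/2)

note 11 onset = 28/5b = 1836.066ms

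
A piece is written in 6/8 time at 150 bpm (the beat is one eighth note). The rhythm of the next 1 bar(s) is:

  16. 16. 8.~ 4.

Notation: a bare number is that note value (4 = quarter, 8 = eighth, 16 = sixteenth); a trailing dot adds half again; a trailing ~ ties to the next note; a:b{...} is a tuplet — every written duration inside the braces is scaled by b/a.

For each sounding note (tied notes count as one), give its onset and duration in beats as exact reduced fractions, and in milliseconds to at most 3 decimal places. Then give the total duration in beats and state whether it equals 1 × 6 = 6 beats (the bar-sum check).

1) 0.0ms=0b +300.0ms=3/4b
2) 300.0ms=3/4b +300.0ms=3/4b
3) 600.0ms=3/2b +1800.0ms=9/2b
Σ=6b of 6 (150bpm 6/8) — PASS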